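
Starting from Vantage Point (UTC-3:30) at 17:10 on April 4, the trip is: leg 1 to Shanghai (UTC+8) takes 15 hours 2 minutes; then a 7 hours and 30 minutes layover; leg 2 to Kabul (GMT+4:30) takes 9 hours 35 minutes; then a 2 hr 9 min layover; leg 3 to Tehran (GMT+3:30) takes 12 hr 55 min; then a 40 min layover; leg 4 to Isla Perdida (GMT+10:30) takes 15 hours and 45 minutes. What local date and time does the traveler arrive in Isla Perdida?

22:46 on April 7

Convert departure to UTC: 17:10 + 3:30 = 20:40 UTC on Apr 4.
Add 15 hours and 2 minutes leg 1 → 11:42 UTC (Apr 5).
Add 7 hours and 30 minutes layover in Shanghai → 19:12 UTC.
Add 9 hours 35 minutes leg 2 → 04:47 UTC (Apr 6).
Add 2 hours 9 minutes layover in Kabul → 06:56 UTC.
Add 12 hours 55 minutes leg 3 → 19:51 UTC.
Add 40 minutes layover in Tehran → 20:31 UTC.
Add 15 hours and 45 minutes leg 4 → 12:16 UTC (Apr 7).
Isla Perdida is UTC+10:30, so local arrival = 12:16 + 10:30 = 22:46 on Apr 7.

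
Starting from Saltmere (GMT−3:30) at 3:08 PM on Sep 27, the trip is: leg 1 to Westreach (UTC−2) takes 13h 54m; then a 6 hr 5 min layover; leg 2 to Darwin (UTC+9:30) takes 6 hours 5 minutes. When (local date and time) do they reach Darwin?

Convert departure to UTC: 3:08 PM + 3:30 = 6:38 PM UTC on Sep 27.
Add 13 hours and 54 minutes leg 1 → 8:32 AM UTC (Sep 28).
Add 6 hours 5 minutes layover in Westreach → 2:37 PM UTC.
Add 6 hours and 5 minutes leg 2 → 8:42 PM UTC.
Darwin is UTC+9:30, so local arrival = 8:42 PM + 9:30 = 6:12 AM on Sep 29.

6:12 AM on Sep 29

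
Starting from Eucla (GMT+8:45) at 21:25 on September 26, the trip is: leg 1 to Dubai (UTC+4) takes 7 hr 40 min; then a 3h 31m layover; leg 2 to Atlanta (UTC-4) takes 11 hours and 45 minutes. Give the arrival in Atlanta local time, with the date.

07:36 on September 27

Convert departure to UTC: 21:25 − 8:45 = 12:40 UTC on Sep 26.
Add 7 hours and 40 minutes leg 1 → 20:20 UTC.
Add 3 hours and 31 minutes layover in Dubai → 23:51 UTC.
Add 11 hours and 45 minutes leg 2 → 11:36 UTC (Sep 27).
Atlanta is UTC−4:00, so local arrival = 11:36 − 4:00 = 07:36 on Sep 27.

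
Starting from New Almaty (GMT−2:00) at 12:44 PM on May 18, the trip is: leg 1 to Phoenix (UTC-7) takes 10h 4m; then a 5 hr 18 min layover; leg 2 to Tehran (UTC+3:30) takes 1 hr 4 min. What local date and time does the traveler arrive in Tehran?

10:40 AM on May 19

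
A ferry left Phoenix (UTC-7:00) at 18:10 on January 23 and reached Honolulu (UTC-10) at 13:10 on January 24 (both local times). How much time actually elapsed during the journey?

22 hours

Departure in UTC: 18:10 + 7:00 = 01:10 on Jan 24.
Arrival in UTC: 13:10 + 10:00 = 23:10 on Jan 24.
Elapsed = 23:10 − 01:10 = 22 hours.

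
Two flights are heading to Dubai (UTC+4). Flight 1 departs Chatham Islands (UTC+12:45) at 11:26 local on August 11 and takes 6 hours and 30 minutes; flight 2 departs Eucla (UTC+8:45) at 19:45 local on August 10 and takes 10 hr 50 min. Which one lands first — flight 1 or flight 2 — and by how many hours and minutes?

Flight 1 in UTC: 11:26 − 12:45 = 22:41 on Aug 10.
+6 hours and 30 minutes → arrive 05:11 UTC on Aug 11.
Flight 2 in UTC: 19:45 − 8:45 = 11:00 on Aug 10.
+10 hours and 50 minutes → arrive 21:50 UTC on Aug 10.
Flight 2 lands earlier by 7 hours 21 minutes.

the second, by 7 hours 21 minutes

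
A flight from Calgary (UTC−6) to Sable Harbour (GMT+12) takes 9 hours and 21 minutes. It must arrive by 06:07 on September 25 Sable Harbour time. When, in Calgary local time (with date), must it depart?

02:46 on September 24

Target arrival in UTC: 06:07 − 12:00 = 18:07 on Sep 24.
Subtract 9 hours 21 minutes → departure 08:46 UTC on Sep 24.
Calgary is UTC−6:00: 08:46 − 6:00 = 02:46 on Sep 24.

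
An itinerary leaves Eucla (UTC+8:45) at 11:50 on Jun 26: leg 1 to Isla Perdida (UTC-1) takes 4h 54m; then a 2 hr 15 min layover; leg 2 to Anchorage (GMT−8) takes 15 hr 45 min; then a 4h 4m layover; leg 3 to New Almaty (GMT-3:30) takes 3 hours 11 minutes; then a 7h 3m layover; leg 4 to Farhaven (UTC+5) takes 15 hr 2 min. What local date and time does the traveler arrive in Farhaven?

12:19 on June 28

Convert departure to UTC: 11:50 − 8:45 = 03:05 UTC on Jun 26.
Add 4 hours and 54 minutes leg 1 → 07:59 UTC.
Add 2 hours 15 minutes layover in Isla Perdida → 10:14 UTC.
Add 15 hours and 45 minutes leg 2 → 01:59 UTC (Jun 27).
Add 4 hours and 4 minutes layover in Anchorage → 06:03 UTC.
Add 3 hours 11 minutes leg 3 → 09:14 UTC.
Add 7 hours 3 minutes layover in New Almaty → 16:17 UTC.
Add 15 hours and 2 minutes leg 4 → 07:19 UTC (Jun 28).
Farhaven is UTC+5:00, so local arrival = 07:19 + 5:00 = 12:19 on Jun 28.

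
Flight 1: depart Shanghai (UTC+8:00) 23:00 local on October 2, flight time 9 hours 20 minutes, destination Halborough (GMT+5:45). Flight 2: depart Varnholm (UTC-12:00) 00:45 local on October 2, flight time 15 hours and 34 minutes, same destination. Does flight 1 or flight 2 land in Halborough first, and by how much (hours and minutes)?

the first, by 3 hours 59 minutes

Flight 1 in UTC: 23:00 − 8:00 = 15:00 on Oct 2.
+9 hours 20 minutes → arrive 00:20 UTC on Oct 3.
Flight 2 in UTC: 00:45 + 12:00 = 12:45 on Oct 2.
+15 hours 34 minutes → arrive 04:19 UTC on Oct 3.
Flight 1 lands earlier by 3 hours 59 minutes.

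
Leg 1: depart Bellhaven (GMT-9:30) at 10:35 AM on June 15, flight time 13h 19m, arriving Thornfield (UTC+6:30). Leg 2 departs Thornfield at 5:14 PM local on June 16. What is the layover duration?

1 hour 20 minutes

Convert departure to UTC: 10:35 AM + 9:30 = 8:05 PM UTC on Jun 15.
Add 13 hours 19 minutes flight time → 9:24 AM UTC (Jun 16).
Thornfield is UTC+6:30, so local arrival = 9:24 AM + 6:30 = 3:54 PM on Jun 16.
Layover = 5:14 PM − 3:54 PM = 1 hour 20 minutes.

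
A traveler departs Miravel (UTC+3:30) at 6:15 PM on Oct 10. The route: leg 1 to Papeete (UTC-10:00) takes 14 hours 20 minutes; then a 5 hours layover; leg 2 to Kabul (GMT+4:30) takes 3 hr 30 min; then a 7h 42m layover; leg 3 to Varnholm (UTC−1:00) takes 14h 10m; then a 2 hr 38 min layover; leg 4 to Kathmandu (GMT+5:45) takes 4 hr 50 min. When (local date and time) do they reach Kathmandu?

Convert departure to UTC: 6:15 PM − 3:30 = 2:45 PM UTC on Oct 10.
Add 14 hours 20 minutes leg 1 → 5:05 AM UTC (Oct 11).
Add 5 hours layover in Papeete → 10:05 AM UTC.
Add 3 hours 30 minutes leg 2 → 1:35 PM UTC.
Add 7 hours and 42 minutes layover in Kabul → 9:17 PM UTC.
Add 14 hours and 10 minutes leg 3 → 11:27 AM UTC (Oct 12).
Add 2 hours 38 minutes layover in Varnholm → 2:05 PM UTC.
Add 4 hours and 50 minutes leg 4 → 6:55 PM UTC.
Kathmandu is UTC+5:45, so local arrival = 6:55 PM + 5:45 = 12:40 AM on Oct 13.

12:40 AM on October 13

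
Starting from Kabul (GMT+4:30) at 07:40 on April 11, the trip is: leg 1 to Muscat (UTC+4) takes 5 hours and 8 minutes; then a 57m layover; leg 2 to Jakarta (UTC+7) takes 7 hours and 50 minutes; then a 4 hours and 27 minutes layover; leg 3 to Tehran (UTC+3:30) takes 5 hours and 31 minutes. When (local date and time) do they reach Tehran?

Convert departure to UTC: 07:40 − 4:30 = 03:10 UTC on Apr 11.
Add 5 hours 8 minutes leg 1 → 08:18 UTC.
Add 57 minutes layover in Muscat → 09:15 UTC.
Add 7 hours and 50 minutes leg 2 → 17:05 UTC.
Add 4 hours and 27 minutes layover in Jakarta → 21:32 UTC.
Add 5 hours 31 minutes leg 3 → 03:03 UTC (Apr 12).
Tehran is UTC+3:30, so local arrival = 03:03 + 3:30 = 06:33 on Apr 12.

06:33 on April 12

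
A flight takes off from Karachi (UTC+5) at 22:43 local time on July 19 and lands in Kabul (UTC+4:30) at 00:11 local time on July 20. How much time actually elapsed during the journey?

Kabul is 0:30 behind Karachi.
Clock-face elapsed time (ignoring zones) is 1 hour 28 minutes.
Actual elapsed = 1 hour 28 minutes + 0:30 = 1 hour 58 minutes.

1 hour 58 minutes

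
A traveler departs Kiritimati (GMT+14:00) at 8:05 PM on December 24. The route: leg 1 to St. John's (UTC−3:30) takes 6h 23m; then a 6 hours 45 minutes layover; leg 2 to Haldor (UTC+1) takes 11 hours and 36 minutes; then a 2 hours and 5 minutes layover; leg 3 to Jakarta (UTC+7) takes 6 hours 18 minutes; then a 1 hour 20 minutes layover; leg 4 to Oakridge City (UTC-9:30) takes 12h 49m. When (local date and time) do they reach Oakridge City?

Convert departure to UTC: 8:05 PM − 14:00 = 6:05 AM UTC on Dec 24.
Add 6 hours 23 minutes leg 1 → 12:28 PM UTC.
Add 6 hours and 45 minutes layover in St. John's → 7:13 PM UTC.
Add 11 hours 36 minutes leg 2 → 6:49 AM UTC (Dec 25).
Add 2 hours and 5 minutes layover in Haldor → 8:54 AM UTC.
Add 6 hours and 18 minutes leg 3 → 3:12 PM UTC.
Add 1 hour 20 minutes layover in Jakarta → 4:32 PM UTC.
Add 12 hours and 49 minutes leg 4 → 5:21 AM UTC (Dec 26).
Oakridge City is UTC−9:30, so local arrival = 5:21 AM − 9:30 = 7:51 PM on Dec 25.

7:51 PM on Dec 25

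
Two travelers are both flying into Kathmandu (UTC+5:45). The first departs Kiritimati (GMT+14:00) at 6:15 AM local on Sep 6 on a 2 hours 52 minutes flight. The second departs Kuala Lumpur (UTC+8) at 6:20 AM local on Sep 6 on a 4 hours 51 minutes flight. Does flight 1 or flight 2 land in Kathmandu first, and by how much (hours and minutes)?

the first, by 8 hours 4 minutes

Flight 1 in UTC: 6:15 AM − 14:00 = 4:15 PM on Sep 5.
+2 hours and 52 minutes → arrive 7:07 PM UTC on Sep 5.
Flight 2 in UTC: 6:20 AM − 8:00 = 10:20 PM on Sep 5.
+4 hours and 51 minutes → arrive 3:11 AM UTC on Sep 6.
Flight 1 lands earlier by 8 hours 4 minutes.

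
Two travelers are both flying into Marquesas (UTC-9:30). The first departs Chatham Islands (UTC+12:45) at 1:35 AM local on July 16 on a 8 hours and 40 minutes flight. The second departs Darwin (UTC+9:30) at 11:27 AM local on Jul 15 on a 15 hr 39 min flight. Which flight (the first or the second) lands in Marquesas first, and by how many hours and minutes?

the second, by 3 hours 54 minutes

Flight 1 in UTC: 1:35 AM − 12:45 = 12:50 PM on Jul 15.
+8 hours and 40 minutes → arrive 9:30 PM UTC on Jul 15.
Flight 2 in UTC: 11:27 AM − 9:30 = 1:57 AM on Jul 15.
+15 hours 39 minutes → arrive 5:36 PM UTC on Jul 15.
Flight 2 lands earlier by 3 hours 54 minutes.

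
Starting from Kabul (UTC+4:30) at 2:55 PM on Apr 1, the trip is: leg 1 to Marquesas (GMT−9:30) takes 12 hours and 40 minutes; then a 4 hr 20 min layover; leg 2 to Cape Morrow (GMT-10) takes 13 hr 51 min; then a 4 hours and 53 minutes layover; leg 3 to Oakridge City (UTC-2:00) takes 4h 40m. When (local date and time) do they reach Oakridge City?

12:49 AM on April 3

Convert departure to UTC: 2:55 PM − 4:30 = 10:25 AM UTC on Apr 1.
Add 12 hours and 40 minutes leg 1 → 11:05 PM UTC.
Add 4 hours and 20 minutes layover in Marquesas → 3:25 AM UTC (Apr 2).
Add 13 hours 51 minutes leg 2 → 5:16 PM UTC.
Add 4 hours 53 minutes layover in Cape Morrow → 10:09 PM UTC.
Add 4 hours 40 minutes leg 3 → 2:49 AM UTC (Apr 3).
Oakridge City is UTC−2:00, so local arrival = 2:49 AM − 2:00 = 12:49 AM on Apr 3.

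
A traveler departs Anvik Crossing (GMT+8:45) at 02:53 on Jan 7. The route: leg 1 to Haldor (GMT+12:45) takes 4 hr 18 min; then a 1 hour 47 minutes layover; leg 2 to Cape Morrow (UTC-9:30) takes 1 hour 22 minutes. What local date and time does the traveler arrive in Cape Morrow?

Convert departure to UTC: 02:53 − 8:45 = 18:08 UTC on Jan 6.
Add 4 hours 18 minutes leg 1 → 22:26 UTC.
Add 1 hour 47 minutes layover in Haldor → 00:13 UTC (Jan 7).
Add 1 hour 22 minutes leg 2 → 01:35 UTC.
Cape Morrow is UTC−9:30, so local arrival = 01:35 − 9:30 = 16:05 on Jan 6.

16:05 on January 6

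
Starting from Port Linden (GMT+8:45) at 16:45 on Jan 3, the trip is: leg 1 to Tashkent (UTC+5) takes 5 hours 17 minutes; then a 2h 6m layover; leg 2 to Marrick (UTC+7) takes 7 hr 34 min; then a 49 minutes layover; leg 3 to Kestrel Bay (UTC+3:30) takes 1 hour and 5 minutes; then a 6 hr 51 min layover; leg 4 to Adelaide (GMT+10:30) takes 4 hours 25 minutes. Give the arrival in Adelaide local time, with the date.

Convert departure to UTC: 16:45 − 8:45 = 08:00 UTC on Jan 3.
Add 5 hours and 17 minutes leg 1 → 13:17 UTC.
Add 2 hours 6 minutes layover in Tashkent → 15:23 UTC.
Add 7 hours 34 minutes leg 2 → 22:57 UTC.
Add 49 minutes layover in Marrick → 23:46 UTC.
Add 1 hour and 5 minutes leg 3 → 00:51 UTC (Jan 4).
Add 6 hours and 51 minutes layover in Kestrel Bay → 07:42 UTC.
Add 4 hours and 25 minutes leg 4 → 12:07 UTC.
Adelaide is UTC+10:30, so local arrival = 12:07 + 10:30 = 22:37 on Jan 4.

22:37 on Jan 4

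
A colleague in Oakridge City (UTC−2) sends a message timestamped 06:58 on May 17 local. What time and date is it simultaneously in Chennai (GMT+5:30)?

14:28 on May 17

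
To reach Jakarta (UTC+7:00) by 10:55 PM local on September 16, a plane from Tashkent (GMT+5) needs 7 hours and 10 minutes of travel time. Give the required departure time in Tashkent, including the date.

Target arrival in UTC: 10:55 PM − 7:00 = 3:55 PM on Sep 16.
Subtract 7 hours 10 minutes → departure 8:45 AM UTC on Sep 16.
Tashkent is UTC+5:00: 8:45 AM + 5:00 = 1:45 PM on Sep 16.

1:45 PM on September 16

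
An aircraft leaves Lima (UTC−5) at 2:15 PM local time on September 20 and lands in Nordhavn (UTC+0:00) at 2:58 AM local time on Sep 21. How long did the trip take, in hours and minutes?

7 hours 43 minutes

Departure in UTC: 2:15 PM + 5:00 = 7:15 PM on Sep 20.
Arrival is already UTC: 2:58 AM on Sep 21.
Elapsed = 2:58 AM − 7:15 PM (+1 day) = 7 hours 43 minutes.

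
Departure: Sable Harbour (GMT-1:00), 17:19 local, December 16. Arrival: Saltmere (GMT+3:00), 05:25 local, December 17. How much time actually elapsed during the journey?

8 hours 6 minutes

Departure in UTC: 17:19 + 1:00 = 18:19 on Dec 16.
Arrival in UTC: 05:25 − 3:00 = 02:25 on Dec 17.
Elapsed = 02:25 − 18:19 (+1 day) = 8 hours 6 minutes.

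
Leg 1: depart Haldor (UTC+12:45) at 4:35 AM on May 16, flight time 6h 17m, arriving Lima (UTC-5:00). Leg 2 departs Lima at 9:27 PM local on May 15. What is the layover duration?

Convert departure to UTC: 4:35 AM − 12:45 = 3:50 PM UTC on May 15.
Add 6 hours and 17 minutes flight time → 10:07 PM UTC.
Lima is UTC−5:00, so local arrival = 10:07 PM − 5:00 = 5:07 PM on May 15.
Layover = 9:27 PM − 5:07 PM = 4 hours 20 minutes.

4 hours 20 minutes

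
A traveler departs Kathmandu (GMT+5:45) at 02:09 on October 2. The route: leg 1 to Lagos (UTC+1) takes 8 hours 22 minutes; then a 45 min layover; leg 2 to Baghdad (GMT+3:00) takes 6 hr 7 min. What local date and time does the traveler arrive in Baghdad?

14:38 on Oct 2

Convert departure to UTC: 02:09 − 5:45 = 20:24 UTC on Oct 1.
Add 8 hours 22 minutes leg 1 → 04:46 UTC (Oct 2).
Add 45 minutes layover in Lagos → 05:31 UTC.
Add 6 hours and 7 minutes leg 2 → 11:38 UTC.
Baghdad is UTC+3:00, so local arrival = 11:38 + 3:00 = 14:38 on Oct 2.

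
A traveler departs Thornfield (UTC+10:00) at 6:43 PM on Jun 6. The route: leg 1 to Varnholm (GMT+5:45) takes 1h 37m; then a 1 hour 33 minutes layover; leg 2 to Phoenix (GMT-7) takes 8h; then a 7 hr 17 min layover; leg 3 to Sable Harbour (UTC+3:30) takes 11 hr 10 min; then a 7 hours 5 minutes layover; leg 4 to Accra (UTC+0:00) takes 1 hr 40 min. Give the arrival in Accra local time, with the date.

11:05 PM on Jun 7

Convert departure to UTC: 6:43 PM − 10:00 = 8:43 AM UTC on Jun 6.
Add 1 hour 37 minutes leg 1 → 10:20 AM UTC.
Add 1 hour and 33 minutes layover in Varnholm → 11:53 AM UTC.
Add 8 hours leg 2 → 7:53 PM UTC.
Add 7 hours 17 minutes layover in Phoenix → 3:10 AM UTC (Jun 7).
Add 11 hours and 10 minutes leg 3 → 2:20 PM UTC.
Add 7 hours and 5 minutes layover in Sable Harbour → 9:25 PM UTC.
Add 1 hour and 40 minutes leg 4 → 11:05 PM UTC.
Accra is UTC+0, so local arrival is the same: 11:05 PM on Jun 7.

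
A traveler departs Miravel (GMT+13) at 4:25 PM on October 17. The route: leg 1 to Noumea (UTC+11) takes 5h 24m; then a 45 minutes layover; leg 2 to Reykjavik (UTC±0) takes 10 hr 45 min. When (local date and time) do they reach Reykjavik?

8:19 PM on October 17

Convert departure to UTC: 4:25 PM − 13:00 = 3:25 AM UTC on Oct 17.
Add 5 hours 24 minutes leg 1 → 8:49 AM UTC.
Add 45 minutes layover in Noumea → 9:34 AM UTC.
Add 10 hours 45 minutes leg 2 → 8:19 PM UTC.
Reykjavik is UTC+0, so local arrival is the same: 8:19 PM on Oct 17.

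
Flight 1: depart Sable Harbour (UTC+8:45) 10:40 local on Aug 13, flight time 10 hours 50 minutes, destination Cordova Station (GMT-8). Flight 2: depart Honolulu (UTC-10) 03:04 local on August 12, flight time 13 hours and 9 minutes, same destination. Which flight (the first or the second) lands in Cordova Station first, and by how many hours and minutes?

the second, by 10 hours 32 minutes

Flight 1 in UTC: 10:40 − 8:45 = 01:55 on Aug 13.
+10 hours 50 minutes → arrive 12:45 UTC on Aug 13.
Flight 2 in UTC: 03:04 + 10:00 = 13:04 on Aug 12.
+13 hours 9 minutes → arrive 02:13 UTC on Aug 13.
Flight 2 lands earlier by 10 hours 32 minutes.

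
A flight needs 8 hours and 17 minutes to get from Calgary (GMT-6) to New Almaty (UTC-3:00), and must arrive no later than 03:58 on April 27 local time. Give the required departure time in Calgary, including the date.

16:41 on Apr 26

Target arrival in UTC: 03:58 + 3:00 = 06:58 on Apr 27.
Subtract 8 hours and 17 minutes → departure 22:41 UTC on Apr 26.
Calgary is UTC−6:00: 22:41 − 6:00 = 16:41 on Apr 26.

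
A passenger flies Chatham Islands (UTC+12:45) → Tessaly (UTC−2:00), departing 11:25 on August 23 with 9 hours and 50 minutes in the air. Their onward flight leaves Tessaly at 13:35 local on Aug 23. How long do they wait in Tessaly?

7 hours 5 minutes

Convert departure to UTC: 11:25 − 12:45 = 22:40 UTC on Aug 22.
Add 9 hours 50 minutes flight time → 08:30 UTC (Aug 23).
Tessaly is UTC−2:00, so local arrival = 08:30 − 2:00 = 06:30 on Aug 23.
Layover = 13:35 − 06:30 = 7 hours 5 minutes.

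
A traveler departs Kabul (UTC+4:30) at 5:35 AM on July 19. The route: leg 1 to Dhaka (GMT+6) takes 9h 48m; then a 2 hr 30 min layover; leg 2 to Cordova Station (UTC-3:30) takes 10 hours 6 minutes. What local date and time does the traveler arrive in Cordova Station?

7:59 PM on Jul 19

Convert departure to UTC: 5:35 AM − 4:30 = 1:05 AM UTC on Jul 19.
Add 9 hours 48 minutes leg 1 → 10:53 AM UTC.
Add 2 hours 30 minutes layover in Dhaka → 1:23 PM UTC.
Add 10 hours and 6 minutes leg 2 → 11:29 PM UTC.
Cordova Station is UTC−3:30, so local arrival = 11:29 PM − 3:30 = 7:59 PM on Jul 19.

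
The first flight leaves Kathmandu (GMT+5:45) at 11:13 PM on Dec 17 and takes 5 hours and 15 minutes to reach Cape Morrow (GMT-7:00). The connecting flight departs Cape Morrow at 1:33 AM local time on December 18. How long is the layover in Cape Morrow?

9 hours 50 minutes

Convert departure to UTC: 11:13 PM − 5:45 = 5:28 PM UTC on Dec 17.
Add 5 hours and 15 minutes flight time → 10:43 PM UTC.
Cape Morrow is UTC−7:00, so local arrival = 10:43 PM − 7:00 = 3:43 PM on Dec 17.
Layover = 1:33 AM − 3:43 PM (+1 day) = 9 hours 50 minutes.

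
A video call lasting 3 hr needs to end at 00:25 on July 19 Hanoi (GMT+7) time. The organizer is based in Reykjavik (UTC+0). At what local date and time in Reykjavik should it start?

Target end time in UTC: 00:25 − 7:00 = 17:25 on Jul 18.
Subtract 3 hours → start 14:25 UTC on Jul 18.
Reykjavik is UTC+0, so start is 14:25 on Jul 18.

14:25 on Jul 18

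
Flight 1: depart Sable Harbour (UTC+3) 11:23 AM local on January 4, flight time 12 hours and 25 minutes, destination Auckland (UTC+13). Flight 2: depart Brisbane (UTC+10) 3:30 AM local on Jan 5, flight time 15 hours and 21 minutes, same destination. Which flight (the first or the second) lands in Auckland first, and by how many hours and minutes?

the first, by 12 hours 3 minutes

Flight 1 in UTC: 11:23 AM − 3:00 = 8:23 AM on Jan 4.
+12 hours 25 minutes → arrive 8:48 PM UTC on Jan 4.
Flight 2 in UTC: 3:30 AM − 10:00 = 5:30 PM on Jan 4.
+15 hours and 21 minutes → arrive 8:51 AM UTC on Jan 5.
Flight 1 lands earlier by 12 hours 3 minutes.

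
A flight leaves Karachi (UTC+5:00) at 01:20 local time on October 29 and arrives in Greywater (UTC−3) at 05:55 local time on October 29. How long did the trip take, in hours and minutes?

12 hours 35 minutes

Departure in UTC: 01:20 − 5:00 = 20:20 on Oct 28.
Arrival in UTC: 05:55 + 3:00 = 08:55 on Oct 29.
Elapsed = 08:55 − 20:20 (+1 day) = 12 hours 35 minutes.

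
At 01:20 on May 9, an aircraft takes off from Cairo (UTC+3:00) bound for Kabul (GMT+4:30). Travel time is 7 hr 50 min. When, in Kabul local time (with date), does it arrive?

10:40 on May 9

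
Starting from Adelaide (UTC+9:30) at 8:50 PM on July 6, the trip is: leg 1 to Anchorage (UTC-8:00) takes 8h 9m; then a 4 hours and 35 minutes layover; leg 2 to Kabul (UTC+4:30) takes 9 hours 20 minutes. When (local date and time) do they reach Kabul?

1:54 PM on July 7

Convert departure to UTC: 8:50 PM − 9:30 = 11:20 AM UTC on Jul 6.
Add 8 hours 9 minutes leg 1 → 7:29 PM UTC.
Add 4 hours 35 minutes layover in Anchorage → 12:04 AM UTC (Jul 7).
Add 9 hours 20 minutes leg 2 → 9:24 AM UTC.
Kabul is UTC+4:30, so local arrival = 9:24 AM + 4:30 = 1:54 PM on Jul 7.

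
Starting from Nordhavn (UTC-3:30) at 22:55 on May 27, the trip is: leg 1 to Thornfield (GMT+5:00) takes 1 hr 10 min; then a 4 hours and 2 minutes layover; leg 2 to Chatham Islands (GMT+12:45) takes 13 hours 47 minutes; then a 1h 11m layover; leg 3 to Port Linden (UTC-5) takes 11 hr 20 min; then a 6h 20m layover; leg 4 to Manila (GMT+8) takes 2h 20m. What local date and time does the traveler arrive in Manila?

02:35 on May 30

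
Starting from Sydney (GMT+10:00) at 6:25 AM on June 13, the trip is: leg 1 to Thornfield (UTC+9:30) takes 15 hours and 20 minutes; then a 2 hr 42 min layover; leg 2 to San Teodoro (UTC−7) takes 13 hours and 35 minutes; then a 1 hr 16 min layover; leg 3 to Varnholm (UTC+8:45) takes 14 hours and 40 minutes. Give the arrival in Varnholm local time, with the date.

Convert departure to UTC: 6:25 AM − 10:00 = 8:25 PM UTC on Jun 12.
Add 15 hours 20 minutes leg 1 → 11:45 AM UTC (Jun 13).
Add 2 hours and 42 minutes layover in Thornfield → 2:27 PM UTC.
Add 13 hours and 35 minutes leg 2 → 4:02 AM UTC (Jun 14).
Add 1 hour 16 minutes layover in San Teodoro → 5:18 AM UTC.
Add 14 hours and 40 minutes leg 3 → 7:58 PM UTC.
Varnholm is UTC+8:45, so local arrival = 7:58 PM + 8:45 = 4:43 AM on Jun 15.

4:43 AM on June 15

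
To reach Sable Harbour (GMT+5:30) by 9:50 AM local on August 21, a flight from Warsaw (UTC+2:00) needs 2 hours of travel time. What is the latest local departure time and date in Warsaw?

Target arrival in UTC: 9:50 AM − 5:30 = 4:20 AM on Aug 21.
Subtract 2 hours → departure 2:20 AM UTC on Aug 21.
Warsaw is UTC+2:00: 2:20 AM + 2:00 = 4:20 AM on Aug 21.

4:20 AM on Aug 21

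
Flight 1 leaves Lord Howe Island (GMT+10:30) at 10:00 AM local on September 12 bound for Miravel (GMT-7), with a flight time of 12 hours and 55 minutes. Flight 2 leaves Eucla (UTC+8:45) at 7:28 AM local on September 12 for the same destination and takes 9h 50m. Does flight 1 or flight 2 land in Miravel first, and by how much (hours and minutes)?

the second, by 3 hours 52 minutes

Flight 1 in UTC: 10:00 AM − 10:30 = 11:30 PM on Sep 11.
+12 hours and 55 minutes → arrive 12:25 PM UTC on Sep 12.
Flight 2 in UTC: 7:28 AM − 8:45 = 10:43 PM on Sep 11.
+9 hours and 50 minutes → arrive 8:33 AM UTC on Sep 12.
Flight 2 lands earlier by 3 hours 52 minutes.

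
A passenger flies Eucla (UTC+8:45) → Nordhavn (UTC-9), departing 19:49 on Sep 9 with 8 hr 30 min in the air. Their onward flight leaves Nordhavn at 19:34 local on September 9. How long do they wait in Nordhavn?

9 hours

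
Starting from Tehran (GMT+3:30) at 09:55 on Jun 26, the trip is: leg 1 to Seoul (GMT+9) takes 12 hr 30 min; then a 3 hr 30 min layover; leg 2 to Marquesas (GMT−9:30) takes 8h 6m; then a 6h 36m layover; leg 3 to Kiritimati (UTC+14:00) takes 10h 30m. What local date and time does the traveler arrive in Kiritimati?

Convert departure to UTC: 09:55 − 3:30 = 06:25 UTC on Jun 26.
Add 12 hours 30 minutes leg 1 → 18:55 UTC.
Add 3 hours 30 minutes layover in Seoul → 22:25 UTC.
Add 8 hours 6 minutes leg 2 → 06:31 UTC (Jun 27).
Add 6 hours and 36 minutes layover in Marquesas → 13:07 UTC.
Add 10 hours 30 minutes leg 3 → 23:37 UTC.
Kiritimati is UTC+14:00, so local arrival = 23:37 + 14:00 = 13:37 on Jun 28.

13:37 on Jun 28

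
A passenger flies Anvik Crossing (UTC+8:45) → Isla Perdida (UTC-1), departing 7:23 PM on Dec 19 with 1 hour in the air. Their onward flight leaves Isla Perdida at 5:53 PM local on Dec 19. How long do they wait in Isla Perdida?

7 hours 15 minutes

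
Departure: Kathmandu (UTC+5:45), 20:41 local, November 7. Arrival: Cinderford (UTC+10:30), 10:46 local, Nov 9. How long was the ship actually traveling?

33 hours 20 minutes

Departure in UTC: 20:41 − 5:45 = 14:56 on Nov 7.
Arrival in UTC: 10:46 − 10:30 = 00:16 on Nov 9.
Elapsed = 00:16 − 14:56 (+2 days) = 33 hours 20 minutes.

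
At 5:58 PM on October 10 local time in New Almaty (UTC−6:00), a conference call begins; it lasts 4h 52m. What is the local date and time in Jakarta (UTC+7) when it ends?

11:50 AM on October 11

Convert start to UTC: 5:58 PM + 6:00 = 11:58 PM UTC on Oct 10.
Add 4 hours 52 minutes duration → 4:50 AM UTC (Oct 11).
Jakarta is UTC+7:00, so local end time = 4:50 AM + 7:00 = 11:50 AM on Oct 11.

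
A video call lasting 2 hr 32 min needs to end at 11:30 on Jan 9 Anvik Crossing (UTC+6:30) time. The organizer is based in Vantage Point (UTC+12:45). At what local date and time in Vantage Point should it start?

15:13 on January 9

Target end time in UTC: 11:30 − 6:30 = 05:00 on Jan 9.
Subtract 2 hours and 32 minutes → start 02:28 UTC on Jan 9.
Vantage Point is UTC+12:45: 02:28 + 12:45 = 15:13 on Jan 9.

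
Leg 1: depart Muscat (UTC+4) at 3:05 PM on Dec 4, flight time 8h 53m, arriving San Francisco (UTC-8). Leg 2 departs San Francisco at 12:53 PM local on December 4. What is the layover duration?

Convert departure to UTC: 3:05 PM − 4:00 = 11:05 AM UTC on Dec 4.
Add 8 hours 53 minutes flight time → 7:58 PM UTC.
San Francisco is UTC−8:00, so local arrival = 7:58 PM − 8:00 = 11:58 AM on Dec 4.
Layover = 12:53 PM − 11:58 AM = 55 minutes.

55 minutes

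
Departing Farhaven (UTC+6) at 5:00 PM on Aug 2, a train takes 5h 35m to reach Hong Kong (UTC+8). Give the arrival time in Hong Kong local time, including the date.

Convert departure to UTC: 5:00 PM − 6:00 = 11:00 AM UTC on Aug 2.
Add 5 hours and 35 minutes travel time → 4:35 PM UTC.
Hong Kong is UTC+8:00, so local arrival = 4:35 PM + 8:00 = 12:35 AM on Aug 3.

12:35 AM on August 3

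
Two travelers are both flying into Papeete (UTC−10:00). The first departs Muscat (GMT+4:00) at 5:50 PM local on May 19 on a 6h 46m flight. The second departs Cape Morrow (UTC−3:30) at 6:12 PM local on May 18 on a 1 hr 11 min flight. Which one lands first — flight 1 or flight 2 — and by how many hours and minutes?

the second, by 21 hours 43 minutes

Flight 1 in UTC: 5:50 PM − 4:00 = 1:50 PM on May 19.
+6 hours and 46 minutes → arrive 8:36 PM UTC on May 19.
Flight 2 in UTC: 6:12 PM + 3:30 = 9:42 PM on May 18.
+1 hour 11 minutes → arrive 10:53 PM UTC on May 18.
Flight 2 lands earlier by 21 hours 43 minutes.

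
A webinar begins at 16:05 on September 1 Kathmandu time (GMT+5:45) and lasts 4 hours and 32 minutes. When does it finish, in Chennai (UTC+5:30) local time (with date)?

20:22 on Sep 1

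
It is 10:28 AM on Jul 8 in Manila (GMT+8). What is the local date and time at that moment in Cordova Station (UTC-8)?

6:28 PM on Jul 7

Cordova Station is 16:00 behind Manila.
Shift by the zone difference: 10:28 AM − 16:00 = 6:28 PM on Jul 7 in Cordova Station.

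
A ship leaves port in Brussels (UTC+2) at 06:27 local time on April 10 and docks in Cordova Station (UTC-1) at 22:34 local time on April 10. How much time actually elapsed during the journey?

19 hours 7 minutes

Departure in UTC: 06:27 − 2:00 = 04:27 on Apr 10.
Arrival in UTC: 22:34 + 1:00 = 23:34 on Apr 10.
Elapsed = 23:34 − 04:27 = 19 hours 7 minutes.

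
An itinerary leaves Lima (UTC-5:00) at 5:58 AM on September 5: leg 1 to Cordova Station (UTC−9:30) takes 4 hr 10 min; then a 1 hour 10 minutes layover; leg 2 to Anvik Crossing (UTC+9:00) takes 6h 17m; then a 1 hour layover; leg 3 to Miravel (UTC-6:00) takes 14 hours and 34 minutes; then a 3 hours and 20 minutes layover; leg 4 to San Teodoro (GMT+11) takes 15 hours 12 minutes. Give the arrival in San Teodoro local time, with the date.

Convert departure to UTC: 5:58 AM + 5:00 = 10:58 AM UTC on Sep 5.
Add 4 hours and 10 minutes leg 1 → 3:08 PM UTC.
Add 1 hour and 10 minutes layover in Cordova Station → 4:18 PM UTC.
Add 6 hours and 17 minutes leg 2 → 10:35 PM UTC.
Add 1 hour layover in Anvik Crossing → 11:35 PM UTC.
Add 14 hours 34 minutes leg 3 → 2:09 PM UTC (Sep 6).
Add 3 hours and 20 minutes layover in Miravel → 5:29 PM UTC.
Add 15 hours 12 minutes leg 4 → 8:41 AM UTC (Sep 7).
San Teodoro is UTC+11:00, so local arrival = 8:41 AM + 11:00 = 7:41 PM on Sep 7.

7:41 PM on Sep 7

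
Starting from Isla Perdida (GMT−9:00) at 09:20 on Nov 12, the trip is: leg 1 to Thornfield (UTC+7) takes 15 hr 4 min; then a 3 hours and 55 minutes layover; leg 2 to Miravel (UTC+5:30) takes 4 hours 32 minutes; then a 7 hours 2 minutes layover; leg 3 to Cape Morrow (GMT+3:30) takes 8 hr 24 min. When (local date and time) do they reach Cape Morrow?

Convert departure to UTC: 09:20 + 9:00 = 18:20 UTC on Nov 12.
Add 15 hours 4 minutes leg 1 → 09:24 UTC (Nov 13).
Add 3 hours and 55 minutes layover in Thornfield → 13:19 UTC.
Add 4 hours and 32 minutes leg 2 → 17:51 UTC.
Add 7 hours 2 minutes layover in Miravel → 00:53 UTC (Nov 14).
Add 8 hours 24 minutes leg 3 → 09:17 UTC.
Cape Morrow is UTC+3:30, so local arrival = 09:17 + 3:30 = 12:47 on Nov 14.

12:47 on November 14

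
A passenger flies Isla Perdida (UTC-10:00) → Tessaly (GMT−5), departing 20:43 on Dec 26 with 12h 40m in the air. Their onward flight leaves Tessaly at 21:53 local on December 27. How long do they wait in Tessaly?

7 hours 30 minutes

Convert departure to UTC: 20:43 + 10:00 = 06:43 UTC on Dec 27.
Add 12 hours and 40 minutes flight time → 19:23 UTC.
Tessaly is UTC−5:00, so local arrival = 19:23 − 5:00 = 14:23 on Dec 27.
Layover = 21:53 − 14:23 = 7 hours 30 minutes.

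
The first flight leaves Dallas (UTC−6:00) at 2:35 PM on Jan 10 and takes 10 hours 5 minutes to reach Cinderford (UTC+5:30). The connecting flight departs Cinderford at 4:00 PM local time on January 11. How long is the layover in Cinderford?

3 hours 50 minutes

Convert departure to UTC: 2:35 PM + 6:00 = 8:35 PM UTC on Jan 10.
Add 10 hours and 5 minutes flight time → 6:40 AM UTC (Jan 11).
Cinderford is UTC+5:30, so local arrival = 6:40 AM + 5:30 = 12:10 PM on Jan 11.
Layover = 4:00 PM − 12:10 PM = 3 hours 50 minutes.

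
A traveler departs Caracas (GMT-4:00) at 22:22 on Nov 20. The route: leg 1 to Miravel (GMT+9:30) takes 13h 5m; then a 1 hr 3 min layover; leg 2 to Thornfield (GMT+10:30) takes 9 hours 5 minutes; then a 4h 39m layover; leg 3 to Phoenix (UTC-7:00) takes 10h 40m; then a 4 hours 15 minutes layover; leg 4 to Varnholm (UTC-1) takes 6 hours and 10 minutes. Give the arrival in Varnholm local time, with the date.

02:19 on November 23

Convert departure to UTC: 22:22 + 4:00 = 02:22 UTC on Nov 21.
Add 13 hours 5 minutes leg 1 → 15:27 UTC.
Add 1 hour 3 minutes layover in Miravel → 16:30 UTC.
Add 9 hours 5 minutes leg 2 → 01:35 UTC (Nov 22).
Add 4 hours and 39 minutes layover in Thornfield → 06:14 UTC.
Add 10 hours 40 minutes leg 3 → 16:54 UTC.
Add 4 hours and 15 minutes layover in Phoenix → 21:09 UTC.
Add 6 hours and 10 minutes leg 4 → 03:19 UTC (Nov 23).
Varnholm is UTC−1:00, so local arrival = 03:19 − 1:00 = 02:19 on Nov 23.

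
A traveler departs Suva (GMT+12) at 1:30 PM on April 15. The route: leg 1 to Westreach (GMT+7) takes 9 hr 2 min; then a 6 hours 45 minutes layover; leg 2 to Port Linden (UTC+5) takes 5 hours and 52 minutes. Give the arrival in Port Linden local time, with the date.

4:09 AM on April 16

Convert departure to UTC: 1:30 PM − 12:00 = 1:30 AM UTC on Apr 15.
Add 9 hours and 2 minutes leg 1 → 10:32 AM UTC.
Add 6 hours and 45 minutes layover in Westreach → 5:17 PM UTC.
Add 5 hours 52 minutes leg 2 → 11:09 PM UTC.
Port Linden is UTC+5:00, so local arrival = 11:09 PM + 5:00 = 4:09 AM on Apr 16.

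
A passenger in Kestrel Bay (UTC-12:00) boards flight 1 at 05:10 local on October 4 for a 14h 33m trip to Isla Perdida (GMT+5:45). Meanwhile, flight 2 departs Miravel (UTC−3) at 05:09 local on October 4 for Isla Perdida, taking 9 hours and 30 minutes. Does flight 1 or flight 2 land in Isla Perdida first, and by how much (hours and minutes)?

Flight 1 in UTC: 05:10 + 12:00 = 17:10 on Oct 4.
+14 hours 33 minutes → arrive 07:43 UTC on Oct 5.
Flight 2 in UTC: 05:09 + 3:00 = 08:09 on Oct 4.
+9 hours and 30 minutes → arrive 17:39 UTC on Oct 4.
Flight 2 lands earlier by 14 hours 4 minutes.

the second, by 14 hours 4 minutes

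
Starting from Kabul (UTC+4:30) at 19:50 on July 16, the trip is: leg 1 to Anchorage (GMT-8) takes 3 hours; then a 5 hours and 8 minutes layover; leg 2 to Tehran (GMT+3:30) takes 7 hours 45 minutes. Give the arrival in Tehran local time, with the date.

10:43 on July 17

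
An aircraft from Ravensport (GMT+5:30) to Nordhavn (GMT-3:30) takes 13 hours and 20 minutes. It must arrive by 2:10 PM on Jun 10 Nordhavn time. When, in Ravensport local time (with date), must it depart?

Target arrival in UTC: 2:10 PM + 3:30 = 5:40 PM on Jun 10.
Subtract 13 hours and 20 minutes → departure 4:20 AM UTC on Jun 10.
Ravensport is UTC+5:30: 4:20 AM + 5:30 = 9:50 AM on Jun 10.

9:50 AM on June 10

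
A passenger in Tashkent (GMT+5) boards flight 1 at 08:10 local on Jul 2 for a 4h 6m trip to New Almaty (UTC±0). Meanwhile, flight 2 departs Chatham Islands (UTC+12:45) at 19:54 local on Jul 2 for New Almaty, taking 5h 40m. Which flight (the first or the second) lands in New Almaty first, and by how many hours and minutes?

Flight 1 in UTC: 08:10 − 5:00 = 03:10 on Jul 2.
+4 hours and 6 minutes → arrive 07:16 UTC on Jul 2.
Flight 2 in UTC: 19:54 − 12:45 = 07:09 on Jul 2.
+5 hours and 40 minutes → arrive 12:49 UTC on Jul 2.
Flight 1 lands earlier by 5 hours 33 minutes.

the first, by 5 hours 33 minutes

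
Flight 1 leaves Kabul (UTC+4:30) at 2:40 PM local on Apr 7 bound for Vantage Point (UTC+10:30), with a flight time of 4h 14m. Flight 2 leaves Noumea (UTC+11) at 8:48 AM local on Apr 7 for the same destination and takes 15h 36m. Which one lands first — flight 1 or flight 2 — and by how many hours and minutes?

the second, by 1 hour

Flight 1 in UTC: 2:40 PM − 4:30 = 10:10 AM on Apr 7.
+4 hours and 14 minutes → arrive 2:24 PM UTC on Apr 7.
Flight 2 in UTC: 8:48 AM − 11:00 = 9:48 PM on Apr 6.
+15 hours and 36 minutes → arrive 1:24 PM UTC on Apr 7.
Flight 2 lands earlier by 1 hour.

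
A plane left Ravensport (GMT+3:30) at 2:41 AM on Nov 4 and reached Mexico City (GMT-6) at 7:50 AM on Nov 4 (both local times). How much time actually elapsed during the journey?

14 hours 39 minutes

Departure in UTC: 2:41 AM − 3:30 = 11:11 PM on Nov 3.
Arrival in UTC: 7:50 AM + 6:00 = 1:50 PM on Nov 4.
Elapsed = 1:50 PM − 11:11 PM (+1 day) = 14 hours 39 minutes.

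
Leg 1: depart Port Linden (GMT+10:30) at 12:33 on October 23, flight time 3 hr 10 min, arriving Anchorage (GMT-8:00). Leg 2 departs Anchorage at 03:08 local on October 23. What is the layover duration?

Convert departure to UTC: 12:33 − 10:30 = 02:03 UTC on Oct 23.
Add 3 hours and 10 minutes flight time → 05:13 UTC.
Anchorage is UTC−8:00, so local arrival = 05:13 − 8:00 = 21:13 on Oct 22.
Layover = 03:08 − 21:13 (+1 day) = 5 hours 55 minutes.

5 hours 55 minutes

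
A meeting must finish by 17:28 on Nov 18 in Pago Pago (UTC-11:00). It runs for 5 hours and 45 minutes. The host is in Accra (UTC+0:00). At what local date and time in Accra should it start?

22:43 on November 18

Target end time in UTC: 17:28 + 11:00 = 04:28 on Nov 19.
Subtract 5 hours 45 minutes → start 22:43 UTC on Nov 18.
Accra is UTC+0, so start is 22:43 on Nov 18.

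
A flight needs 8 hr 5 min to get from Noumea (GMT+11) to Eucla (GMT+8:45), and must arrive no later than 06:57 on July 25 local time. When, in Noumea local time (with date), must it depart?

Target arrival in UTC: 06:57 − 8:45 = 22:12 on Jul 24.
Subtract 8 hours and 5 minutes → departure 14:07 UTC on Jul 24.
Noumea is UTC+11:00: 14:07 + 11:00 = 01:07 on Jul 25.

01:07 on July 25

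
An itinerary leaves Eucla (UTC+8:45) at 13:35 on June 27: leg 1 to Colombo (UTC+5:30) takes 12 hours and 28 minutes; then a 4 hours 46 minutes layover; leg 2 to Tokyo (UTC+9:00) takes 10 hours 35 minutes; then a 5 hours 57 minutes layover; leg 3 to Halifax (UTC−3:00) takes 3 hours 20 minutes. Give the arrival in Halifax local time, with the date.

Convert departure to UTC: 13:35 − 8:45 = 04:50 UTC on Jun 27.
Add 12 hours 28 minutes leg 1 → 17:18 UTC.
Add 4 hours 46 minutes layover in Colombo → 22:04 UTC.
Add 10 hours 35 minutes leg 2 → 08:39 UTC (Jun 28).
Add 5 hours and 57 minutes layover in Tokyo → 14:36 UTC.
Add 3 hours 20 minutes leg 3 → 17:56 UTC.
Halifax is UTC−3:00, so local arrival = 17:56 − 3:00 = 14:56 on Jun 28.

14:56 on Jun 28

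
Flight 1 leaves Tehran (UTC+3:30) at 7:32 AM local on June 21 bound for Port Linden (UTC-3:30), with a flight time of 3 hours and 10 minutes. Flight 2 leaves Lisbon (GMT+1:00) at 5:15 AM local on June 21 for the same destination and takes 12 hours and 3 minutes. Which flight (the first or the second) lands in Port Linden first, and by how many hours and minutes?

Flight 1 in UTC: 7:32 AM − 3:30 = 4:02 AM on Jun 21.
+3 hours and 10 minutes → arrive 7:12 AM UTC on Jun 21.
Flight 2 in UTC: 5:15 AM − 1:00 = 4:15 AM on Jun 21.
+12 hours and 3 minutes → arrive 4:18 PM UTC on Jun 21.
Flight 1 lands earlier by 9 hours 6 minutes.

the first, by 9 hours 6 minutes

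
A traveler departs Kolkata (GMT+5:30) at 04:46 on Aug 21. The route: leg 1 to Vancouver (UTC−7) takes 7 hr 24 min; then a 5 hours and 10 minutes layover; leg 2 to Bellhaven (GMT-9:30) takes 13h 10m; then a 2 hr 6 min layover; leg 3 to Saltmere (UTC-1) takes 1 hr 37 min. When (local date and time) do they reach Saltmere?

03:43 on Aug 22

Convert departure to UTC: 04:46 − 5:30 = 23:16 UTC on Aug 20.
Add 7 hours and 24 minutes leg 1 → 06:40 UTC (Aug 21).
Add 5 hours 10 minutes layover in Vancouver → 11:50 UTC.
Add 13 hours and 10 minutes leg 2 → 01:00 UTC (Aug 22).
Add 2 hours and 6 minutes layover in Bellhaven → 03:06 UTC.
Add 1 hour 37 minutes leg 3 → 04:43 UTC.
Saltmere is UTC−1:00, so local arrival = 04:43 − 1:00 = 03:43 on Aug 22.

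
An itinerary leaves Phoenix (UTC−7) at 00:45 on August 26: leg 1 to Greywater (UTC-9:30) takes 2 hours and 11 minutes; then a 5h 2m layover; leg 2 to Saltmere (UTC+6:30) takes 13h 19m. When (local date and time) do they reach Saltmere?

Convert departure to UTC: 00:45 + 7:00 = 07:45 UTC on Aug 26.
Add 2 hours and 11 minutes leg 1 → 09:56 UTC.
Add 5 hours and 2 minutes layover in Greywater → 14:58 UTC.
Add 13 hours 19 minutes leg 2 → 04:17 UTC (Aug 27).
Saltmere is UTC+6:30, so local arrival = 04:17 + 6:30 = 10:47 on Aug 27.

10:47 on Aug 27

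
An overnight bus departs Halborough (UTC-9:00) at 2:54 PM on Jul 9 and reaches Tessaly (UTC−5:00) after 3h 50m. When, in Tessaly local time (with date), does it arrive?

10:44 PM on July 9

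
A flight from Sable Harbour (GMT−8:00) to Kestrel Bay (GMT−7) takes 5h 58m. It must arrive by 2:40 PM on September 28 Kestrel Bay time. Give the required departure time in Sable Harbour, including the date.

7:42 AM on September 28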